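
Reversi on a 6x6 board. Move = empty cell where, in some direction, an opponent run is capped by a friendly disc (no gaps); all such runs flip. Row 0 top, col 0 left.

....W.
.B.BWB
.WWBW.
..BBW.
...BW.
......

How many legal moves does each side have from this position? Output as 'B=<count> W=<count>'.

-- B to move --
(0,3): no bracket -> illegal
(0,5): flips 1 -> legal
(1,0): flips 1 -> legal
(1,2): flips 1 -> legal
(2,0): flips 2 -> legal
(2,5): flips 2 -> legal
(3,0): no bracket -> illegal
(3,1): flips 2 -> legal
(3,5): flips 2 -> legal
(4,5): flips 2 -> legal
(5,3): no bracket -> illegal
(5,4): no bracket -> illegal
(5,5): flips 1 -> legal
B mobility = 9
-- W to move --
(0,0): flips 1 -> legal
(0,1): flips 1 -> legal
(0,2): flips 1 -> legal
(0,3): no bracket -> illegal
(0,5): no bracket -> illegal
(1,0): no bracket -> illegal
(1,2): flips 2 -> legal
(2,0): no bracket -> illegal
(2,5): no bracket -> illegal
(3,1): flips 2 -> legal
(4,1): flips 2 -> legal
(4,2): flips 3 -> legal
(5,2): flips 1 -> legal
(5,3): no bracket -> illegal
(5,4): flips 2 -> legal
W mobility = 9

Answer: B=9 W=9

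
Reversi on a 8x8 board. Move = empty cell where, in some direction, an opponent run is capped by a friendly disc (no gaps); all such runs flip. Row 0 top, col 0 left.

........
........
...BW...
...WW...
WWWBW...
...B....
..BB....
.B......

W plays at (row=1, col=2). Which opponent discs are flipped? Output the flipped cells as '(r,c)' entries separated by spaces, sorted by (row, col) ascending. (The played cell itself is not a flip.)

Answer: (2,3)

Derivation:
Dir NW: first cell '.' (not opp) -> no flip
Dir N: first cell '.' (not opp) -> no flip
Dir NE: first cell '.' (not opp) -> no flip
Dir W: first cell '.' (not opp) -> no flip
Dir E: first cell '.' (not opp) -> no flip
Dir SW: first cell '.' (not opp) -> no flip
Dir S: first cell '.' (not opp) -> no flip
Dir SE: opp run (2,3) capped by W -> flip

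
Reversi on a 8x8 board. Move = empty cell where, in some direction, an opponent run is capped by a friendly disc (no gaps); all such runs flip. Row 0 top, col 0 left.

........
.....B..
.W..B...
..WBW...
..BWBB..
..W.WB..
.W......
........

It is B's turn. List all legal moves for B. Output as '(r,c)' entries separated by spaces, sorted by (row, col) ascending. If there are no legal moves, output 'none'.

(1,0): no bracket -> illegal
(1,1): no bracket -> illegal
(1,2): no bracket -> illegal
(2,0): no bracket -> illegal
(2,2): flips 1 -> legal
(2,3): flips 1 -> legal
(2,5): no bracket -> illegal
(3,0): no bracket -> illegal
(3,1): flips 1 -> legal
(3,5): flips 1 -> legal
(4,1): no bracket -> illegal
(5,0): no bracket -> illegal
(5,1): no bracket -> illegal
(5,3): flips 2 -> legal
(6,0): no bracket -> illegal
(6,2): flips 1 -> legal
(6,3): flips 1 -> legal
(6,4): flips 1 -> legal
(6,5): no bracket -> illegal
(7,0): no bracket -> illegal
(7,1): no bracket -> illegal
(7,2): no bracket -> illegal

Answer: (2,2) (2,3) (3,1) (3,5) (5,3) (6,2) (6,3) (6,4)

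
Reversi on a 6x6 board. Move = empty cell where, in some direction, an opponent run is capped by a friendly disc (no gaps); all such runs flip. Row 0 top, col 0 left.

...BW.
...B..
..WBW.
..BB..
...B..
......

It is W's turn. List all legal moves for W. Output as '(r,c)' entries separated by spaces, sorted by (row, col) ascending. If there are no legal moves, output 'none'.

Answer: (0,2) (4,2) (4,4)

Derivation:
(0,2): flips 2 -> legal
(1,2): no bracket -> illegal
(1,4): no bracket -> illegal
(2,1): no bracket -> illegal
(3,1): no bracket -> illegal
(3,4): no bracket -> illegal
(4,1): no bracket -> illegal
(4,2): flips 2 -> legal
(4,4): flips 1 -> legal
(5,2): no bracket -> illegal
(5,3): no bracket -> illegal
(5,4): no bracket -> illegal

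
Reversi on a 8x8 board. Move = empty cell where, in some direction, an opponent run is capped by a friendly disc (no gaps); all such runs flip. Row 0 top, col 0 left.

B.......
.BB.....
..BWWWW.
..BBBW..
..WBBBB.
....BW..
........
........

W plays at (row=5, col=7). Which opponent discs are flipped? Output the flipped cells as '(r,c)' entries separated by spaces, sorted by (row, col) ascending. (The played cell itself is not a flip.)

Dir NW: opp run (4,6) capped by W -> flip
Dir N: first cell '.' (not opp) -> no flip
Dir NE: edge -> no flip
Dir W: first cell '.' (not opp) -> no flip
Dir E: edge -> no flip
Dir SW: first cell '.' (not opp) -> no flip
Dir S: first cell '.' (not opp) -> no flip
Dir SE: edge -> no flip

Answer: (4,6)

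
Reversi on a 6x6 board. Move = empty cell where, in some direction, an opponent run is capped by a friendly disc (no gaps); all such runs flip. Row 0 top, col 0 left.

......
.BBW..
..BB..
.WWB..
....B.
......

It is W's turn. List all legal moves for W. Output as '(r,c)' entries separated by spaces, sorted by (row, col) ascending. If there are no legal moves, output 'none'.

(0,0): no bracket -> illegal
(0,1): no bracket -> illegal
(0,2): flips 2 -> legal
(0,3): no bracket -> illegal
(1,0): flips 2 -> legal
(1,4): flips 1 -> legal
(2,0): no bracket -> illegal
(2,1): no bracket -> illegal
(2,4): no bracket -> illegal
(3,4): flips 1 -> legal
(3,5): no bracket -> illegal
(4,2): no bracket -> illegal
(4,3): flips 2 -> legal
(4,5): no bracket -> illegal
(5,3): no bracket -> illegal
(5,4): no bracket -> illegal
(5,5): no bracket -> illegal

Answer: (0,2) (1,0) (1,4) (3,4) (4,3)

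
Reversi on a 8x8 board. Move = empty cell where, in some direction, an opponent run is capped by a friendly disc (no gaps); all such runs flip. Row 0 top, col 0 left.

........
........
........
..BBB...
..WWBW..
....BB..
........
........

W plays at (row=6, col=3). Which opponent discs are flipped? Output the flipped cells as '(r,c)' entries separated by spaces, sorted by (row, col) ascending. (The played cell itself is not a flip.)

Dir NW: first cell '.' (not opp) -> no flip
Dir N: first cell '.' (not opp) -> no flip
Dir NE: opp run (5,4) capped by W -> flip
Dir W: first cell '.' (not opp) -> no flip
Dir E: first cell '.' (not opp) -> no flip
Dir SW: first cell '.' (not opp) -> no flip
Dir S: first cell '.' (not opp) -> no flip
Dir SE: first cell '.' (not opp) -> no flip

Answer: (5,4)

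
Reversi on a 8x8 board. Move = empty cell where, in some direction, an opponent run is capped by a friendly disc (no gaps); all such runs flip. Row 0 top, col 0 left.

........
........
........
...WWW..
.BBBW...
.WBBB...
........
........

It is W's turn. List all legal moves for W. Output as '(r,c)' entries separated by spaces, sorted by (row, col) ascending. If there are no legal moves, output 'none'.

(3,0): no bracket -> illegal
(3,1): flips 1 -> legal
(3,2): no bracket -> illegal
(4,0): flips 3 -> legal
(4,5): no bracket -> illegal
(5,0): no bracket -> illegal
(5,5): flips 3 -> legal
(6,1): flips 2 -> legal
(6,2): flips 1 -> legal
(6,3): flips 2 -> legal
(6,4): flips 1 -> legal
(6,5): no bracket -> illegal

Answer: (3,1) (4,0) (5,5) (6,1) (6,2) (6,3) (6,4)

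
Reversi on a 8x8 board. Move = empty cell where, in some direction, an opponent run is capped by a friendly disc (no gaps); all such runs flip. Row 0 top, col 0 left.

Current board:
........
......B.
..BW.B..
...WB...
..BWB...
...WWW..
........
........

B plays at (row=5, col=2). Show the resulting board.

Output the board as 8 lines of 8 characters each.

Place B at (5,2); scan 8 dirs for brackets.
Dir NW: first cell '.' (not opp) -> no flip
Dir N: first cell 'B' (not opp) -> no flip
Dir NE: opp run (4,3) capped by B -> flip
Dir W: first cell '.' (not opp) -> no flip
Dir E: opp run (5,3) (5,4) (5,5), next='.' -> no flip
Dir SW: first cell '.' (not opp) -> no flip
Dir S: first cell '.' (not opp) -> no flip
Dir SE: first cell '.' (not opp) -> no flip
All flips: (4,3)

Answer: ........
......B.
..BW.B..
...WB...
..BBB...
..BWWW..
........
........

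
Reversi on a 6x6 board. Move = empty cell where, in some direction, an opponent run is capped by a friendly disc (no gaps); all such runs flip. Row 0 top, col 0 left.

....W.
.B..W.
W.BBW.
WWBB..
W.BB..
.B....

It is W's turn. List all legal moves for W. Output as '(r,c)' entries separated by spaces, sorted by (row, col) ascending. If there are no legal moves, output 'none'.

(0,0): no bracket -> illegal
(0,1): no bracket -> illegal
(0,2): flips 1 -> legal
(1,0): no bracket -> illegal
(1,2): no bracket -> illegal
(1,3): flips 1 -> legal
(2,1): flips 2 -> legal
(3,4): flips 2 -> legal
(4,1): flips 2 -> legal
(4,4): no bracket -> illegal
(5,0): no bracket -> illegal
(5,2): no bracket -> illegal
(5,3): flips 1 -> legal
(5,4): no bracket -> illegal

Answer: (0,2) (1,3) (2,1) (3,4) (4,1) (5,3)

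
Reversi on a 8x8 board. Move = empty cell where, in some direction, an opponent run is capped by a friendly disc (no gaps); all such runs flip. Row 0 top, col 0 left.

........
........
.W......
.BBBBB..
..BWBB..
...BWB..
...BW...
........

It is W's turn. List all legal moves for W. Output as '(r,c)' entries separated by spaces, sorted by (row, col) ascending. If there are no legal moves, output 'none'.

(2,0): flips 3 -> legal
(2,2): no bracket -> illegal
(2,3): flips 1 -> legal
(2,4): flips 2 -> legal
(2,5): flips 1 -> legal
(2,6): no bracket -> illegal
(3,0): no bracket -> illegal
(3,6): flips 1 -> legal
(4,0): no bracket -> illegal
(4,1): flips 2 -> legal
(4,6): flips 3 -> legal
(5,1): no bracket -> illegal
(5,2): flips 1 -> legal
(5,6): flips 1 -> legal
(6,2): flips 1 -> legal
(6,5): no bracket -> illegal
(6,6): no bracket -> illegal
(7,2): flips 1 -> legal
(7,3): flips 2 -> legal
(7,4): no bracket -> illegal

Answer: (2,0) (2,3) (2,4) (2,5) (3,6) (4,1) (4,6) (5,2) (5,6) (6,2) (7,2) (7,3)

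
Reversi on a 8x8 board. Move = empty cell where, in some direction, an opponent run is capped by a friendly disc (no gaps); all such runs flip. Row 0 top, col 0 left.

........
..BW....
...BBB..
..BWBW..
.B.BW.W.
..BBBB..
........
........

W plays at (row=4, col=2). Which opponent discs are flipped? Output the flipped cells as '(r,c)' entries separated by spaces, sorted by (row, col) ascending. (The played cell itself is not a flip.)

Answer: (4,3)

Derivation:
Dir NW: first cell '.' (not opp) -> no flip
Dir N: opp run (3,2), next='.' -> no flip
Dir NE: first cell 'W' (not opp) -> no flip
Dir W: opp run (4,1), next='.' -> no flip
Dir E: opp run (4,3) capped by W -> flip
Dir SW: first cell '.' (not opp) -> no flip
Dir S: opp run (5,2), next='.' -> no flip
Dir SE: opp run (5,3), next='.' -> no flip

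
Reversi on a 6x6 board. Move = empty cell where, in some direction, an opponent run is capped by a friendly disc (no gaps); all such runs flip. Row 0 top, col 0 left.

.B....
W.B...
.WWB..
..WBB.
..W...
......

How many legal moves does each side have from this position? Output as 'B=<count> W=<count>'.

-- B to move --
(0,0): no bracket -> illegal
(1,1): flips 1 -> legal
(1,3): no bracket -> illegal
(2,0): flips 2 -> legal
(3,0): flips 1 -> legal
(3,1): flips 1 -> legal
(4,1): flips 1 -> legal
(4,3): no bracket -> illegal
(5,1): flips 1 -> legal
(5,2): flips 3 -> legal
(5,3): no bracket -> illegal
B mobility = 7
-- W to move --
(0,0): no bracket -> illegal
(0,2): flips 1 -> legal
(0,3): flips 1 -> legal
(1,1): no bracket -> illegal
(1,3): no bracket -> illegal
(1,4): flips 1 -> legal
(2,4): flips 2 -> legal
(2,5): no bracket -> illegal
(3,5): flips 2 -> legal
(4,3): no bracket -> illegal
(4,4): flips 1 -> legal
(4,5): no bracket -> illegal
W mobility = 6

Answer: B=7 W=6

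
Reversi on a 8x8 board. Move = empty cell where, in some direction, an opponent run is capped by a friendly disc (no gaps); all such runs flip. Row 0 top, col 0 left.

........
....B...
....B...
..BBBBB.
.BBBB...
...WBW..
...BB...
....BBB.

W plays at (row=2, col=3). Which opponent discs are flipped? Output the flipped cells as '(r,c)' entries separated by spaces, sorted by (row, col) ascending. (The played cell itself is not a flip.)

Answer: (3,3) (4,3)

Derivation:
Dir NW: first cell '.' (not opp) -> no flip
Dir N: first cell '.' (not opp) -> no flip
Dir NE: opp run (1,4), next='.' -> no flip
Dir W: first cell '.' (not opp) -> no flip
Dir E: opp run (2,4), next='.' -> no flip
Dir SW: opp run (3,2) (4,1), next='.' -> no flip
Dir S: opp run (3,3) (4,3) capped by W -> flip
Dir SE: opp run (3,4), next='.' -> no flip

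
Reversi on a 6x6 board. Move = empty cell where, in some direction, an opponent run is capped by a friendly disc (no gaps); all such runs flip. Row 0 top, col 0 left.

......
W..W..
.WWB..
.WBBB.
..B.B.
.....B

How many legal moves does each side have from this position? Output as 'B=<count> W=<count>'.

Answer: B=5 W=5

Derivation:
-- B to move --
(0,0): no bracket -> illegal
(0,1): no bracket -> illegal
(0,2): no bracket -> illegal
(0,3): flips 1 -> legal
(0,4): no bracket -> illegal
(1,1): flips 1 -> legal
(1,2): flips 1 -> legal
(1,4): no bracket -> illegal
(2,0): flips 3 -> legal
(2,4): no bracket -> illegal
(3,0): flips 1 -> legal
(4,0): no bracket -> illegal
(4,1): no bracket -> illegal
B mobility = 5
-- W to move --
(1,2): no bracket -> illegal
(1,4): no bracket -> illegal
(2,4): flips 1 -> legal
(2,5): no bracket -> illegal
(3,5): flips 3 -> legal
(4,1): no bracket -> illegal
(4,3): flips 3 -> legal
(4,5): no bracket -> illegal
(5,1): no bracket -> illegal
(5,2): flips 2 -> legal
(5,3): flips 1 -> legal
(5,4): no bracket -> illegal
W mobility = 5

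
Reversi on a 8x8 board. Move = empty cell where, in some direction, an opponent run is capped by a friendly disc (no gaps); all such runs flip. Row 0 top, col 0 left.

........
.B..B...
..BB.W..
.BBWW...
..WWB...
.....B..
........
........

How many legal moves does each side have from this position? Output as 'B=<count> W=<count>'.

Answer: B=8 W=10

Derivation:
-- B to move --
(1,5): no bracket -> illegal
(1,6): no bracket -> illegal
(2,4): flips 1 -> legal
(2,6): no bracket -> illegal
(3,5): flips 2 -> legal
(3,6): flips 1 -> legal
(4,1): flips 2 -> legal
(4,5): flips 1 -> legal
(5,1): no bracket -> illegal
(5,2): flips 1 -> legal
(5,3): flips 3 -> legal
(5,4): flips 1 -> legal
B mobility = 8
-- W to move --
(0,0): flips 2 -> legal
(0,1): no bracket -> illegal
(0,2): no bracket -> illegal
(0,3): flips 1 -> legal
(0,4): no bracket -> illegal
(0,5): no bracket -> illegal
(1,0): no bracket -> illegal
(1,2): flips 3 -> legal
(1,3): flips 1 -> legal
(1,5): no bracket -> illegal
(2,0): flips 1 -> legal
(2,1): flips 1 -> legal
(2,4): no bracket -> illegal
(3,0): flips 2 -> legal
(3,5): no bracket -> illegal
(4,0): no bracket -> illegal
(4,1): no bracket -> illegal
(4,5): flips 1 -> legal
(4,6): no bracket -> illegal
(5,3): no bracket -> illegal
(5,4): flips 1 -> legal
(5,6): no bracket -> illegal
(6,4): no bracket -> illegal
(6,5): no bracket -> illegal
(6,6): flips 2 -> legal
W mobility = 10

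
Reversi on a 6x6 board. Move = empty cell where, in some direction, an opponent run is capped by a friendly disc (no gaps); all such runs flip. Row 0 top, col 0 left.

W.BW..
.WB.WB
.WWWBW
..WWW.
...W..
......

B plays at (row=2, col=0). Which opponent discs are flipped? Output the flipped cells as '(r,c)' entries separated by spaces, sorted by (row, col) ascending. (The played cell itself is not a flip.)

Answer: (1,1) (2,1) (2,2) (2,3)

Derivation:
Dir NW: edge -> no flip
Dir N: first cell '.' (not opp) -> no flip
Dir NE: opp run (1,1) capped by B -> flip
Dir W: edge -> no flip
Dir E: opp run (2,1) (2,2) (2,3) capped by B -> flip
Dir SW: edge -> no flip
Dir S: first cell '.' (not opp) -> no flip
Dir SE: first cell '.' (not opp) -> no flip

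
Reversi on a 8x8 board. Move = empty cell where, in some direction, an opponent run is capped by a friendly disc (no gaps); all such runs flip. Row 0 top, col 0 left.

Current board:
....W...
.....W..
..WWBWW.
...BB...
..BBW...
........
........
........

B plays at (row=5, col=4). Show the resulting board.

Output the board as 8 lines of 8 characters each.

Answer: ....W...
.....W..
..WWBWW.
...BB...
..BBB...
....B...
........
........

Derivation:
Place B at (5,4); scan 8 dirs for brackets.
Dir NW: first cell 'B' (not opp) -> no flip
Dir N: opp run (4,4) capped by B -> flip
Dir NE: first cell '.' (not opp) -> no flip
Dir W: first cell '.' (not opp) -> no flip
Dir E: first cell '.' (not opp) -> no flip
Dir SW: first cell '.' (not opp) -> no flip
Dir S: first cell '.' (not opp) -> no flip
Dir SE: first cell '.' (not opp) -> no flip
All flips: (4,4)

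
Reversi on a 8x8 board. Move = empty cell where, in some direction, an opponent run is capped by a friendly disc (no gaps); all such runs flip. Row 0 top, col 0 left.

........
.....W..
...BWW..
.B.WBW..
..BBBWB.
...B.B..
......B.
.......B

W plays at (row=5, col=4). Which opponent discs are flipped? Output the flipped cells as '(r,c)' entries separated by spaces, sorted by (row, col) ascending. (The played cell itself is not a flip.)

Dir NW: opp run (4,3), next='.' -> no flip
Dir N: opp run (4,4) (3,4) capped by W -> flip
Dir NE: first cell 'W' (not opp) -> no flip
Dir W: opp run (5,3), next='.' -> no flip
Dir E: opp run (5,5), next='.' -> no flip
Dir SW: first cell '.' (not opp) -> no flip
Dir S: first cell '.' (not opp) -> no flip
Dir SE: first cell '.' (not opp) -> no flip

Answer: (3,4) (4,4)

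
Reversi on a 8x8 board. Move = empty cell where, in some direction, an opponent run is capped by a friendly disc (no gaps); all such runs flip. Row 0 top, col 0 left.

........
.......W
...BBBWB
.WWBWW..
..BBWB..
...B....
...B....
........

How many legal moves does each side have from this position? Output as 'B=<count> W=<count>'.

Answer: B=10 W=15

Derivation:
-- B to move --
(0,6): no bracket -> illegal
(0,7): flips 1 -> legal
(1,5): no bracket -> illegal
(1,6): no bracket -> illegal
(2,0): flips 1 -> legal
(2,1): flips 1 -> legal
(2,2): flips 1 -> legal
(3,0): flips 2 -> legal
(3,6): flips 2 -> legal
(3,7): no bracket -> illegal
(4,0): no bracket -> illegal
(4,1): flips 1 -> legal
(4,6): flips 1 -> legal
(5,4): flips 2 -> legal
(5,5): flips 1 -> legal
B mobility = 10
-- W to move --
(1,2): flips 1 -> legal
(1,3): flips 1 -> legal
(1,4): flips 2 -> legal
(1,5): flips 1 -> legal
(1,6): flips 1 -> legal
(2,2): flips 4 -> legal
(3,6): no bracket -> illegal
(3,7): flips 1 -> legal
(4,1): flips 2 -> legal
(4,6): flips 1 -> legal
(5,1): no bracket -> illegal
(5,2): flips 2 -> legal
(5,4): flips 1 -> legal
(5,5): flips 1 -> legal
(5,6): flips 1 -> legal
(6,2): flips 1 -> legal
(6,4): flips 2 -> legal
(7,2): no bracket -> illegal
(7,3): no bracket -> illegal
(7,4): no bracket -> illegal
W mobility = 15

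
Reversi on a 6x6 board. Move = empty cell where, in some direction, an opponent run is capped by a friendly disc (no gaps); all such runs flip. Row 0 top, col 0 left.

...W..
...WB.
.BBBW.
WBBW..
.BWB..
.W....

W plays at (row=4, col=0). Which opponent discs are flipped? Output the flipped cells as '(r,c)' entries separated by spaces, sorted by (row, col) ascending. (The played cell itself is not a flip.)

Dir NW: edge -> no flip
Dir N: first cell 'W' (not opp) -> no flip
Dir NE: opp run (3,1) (2,2) capped by W -> flip
Dir W: edge -> no flip
Dir E: opp run (4,1) capped by W -> flip
Dir SW: edge -> no flip
Dir S: first cell '.' (not opp) -> no flip
Dir SE: first cell 'W' (not opp) -> no flip

Answer: (2,2) (3,1) (4,1)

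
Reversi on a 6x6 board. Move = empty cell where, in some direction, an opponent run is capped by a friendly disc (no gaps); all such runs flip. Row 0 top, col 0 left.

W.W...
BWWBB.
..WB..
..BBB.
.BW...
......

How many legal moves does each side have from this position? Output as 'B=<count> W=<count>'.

-- B to move --
(0,1): flips 1 -> legal
(0,3): no bracket -> illegal
(2,0): no bracket -> illegal
(2,1): flips 1 -> legal
(3,1): flips 1 -> legal
(4,3): flips 1 -> legal
(5,1): flips 1 -> legal
(5,2): flips 1 -> legal
(5,3): no bracket -> illegal
B mobility = 6
-- W to move --
(0,1): no bracket -> illegal
(0,3): no bracket -> illegal
(0,4): flips 1 -> legal
(0,5): no bracket -> illegal
(1,5): flips 2 -> legal
(2,0): flips 1 -> legal
(2,1): no bracket -> illegal
(2,4): flips 3 -> legal
(2,5): no bracket -> illegal
(3,0): no bracket -> illegal
(3,1): no bracket -> illegal
(3,5): no bracket -> illegal
(4,0): flips 1 -> legal
(4,3): no bracket -> illegal
(4,4): flips 1 -> legal
(4,5): flips 2 -> legal
(5,0): no bracket -> illegal
(5,1): no bracket -> illegal
(5,2): no bracket -> illegal
W mobility = 7

Answer: B=6 W=7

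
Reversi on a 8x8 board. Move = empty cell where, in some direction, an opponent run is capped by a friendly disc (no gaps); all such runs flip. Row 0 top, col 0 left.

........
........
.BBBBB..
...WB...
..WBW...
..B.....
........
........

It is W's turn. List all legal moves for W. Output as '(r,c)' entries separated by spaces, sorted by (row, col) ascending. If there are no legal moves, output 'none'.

(1,0): no bracket -> illegal
(1,1): flips 1 -> legal
(1,2): no bracket -> illegal
(1,3): flips 1 -> legal
(1,4): flips 2 -> legal
(1,5): flips 1 -> legal
(1,6): no bracket -> illegal
(2,0): no bracket -> illegal
(2,6): no bracket -> illegal
(3,0): no bracket -> illegal
(3,1): no bracket -> illegal
(3,2): no bracket -> illegal
(3,5): flips 1 -> legal
(3,6): no bracket -> illegal
(4,1): no bracket -> illegal
(4,5): no bracket -> illegal
(5,1): no bracket -> illegal
(5,3): flips 1 -> legal
(5,4): no bracket -> illegal
(6,1): no bracket -> illegal
(6,2): flips 1 -> legal
(6,3): no bracket -> illegal

Answer: (1,1) (1,3) (1,4) (1,5) (3,5) (5,3) (6,2)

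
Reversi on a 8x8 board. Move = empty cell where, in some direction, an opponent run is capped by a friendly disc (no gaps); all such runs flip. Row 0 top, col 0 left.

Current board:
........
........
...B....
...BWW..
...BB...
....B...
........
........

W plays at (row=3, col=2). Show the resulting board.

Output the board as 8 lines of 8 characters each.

Answer: ........
........
...B....
..WWWW..
...BB...
....B...
........
........

Derivation:
Place W at (3,2); scan 8 dirs for brackets.
Dir NW: first cell '.' (not opp) -> no flip
Dir N: first cell '.' (not opp) -> no flip
Dir NE: opp run (2,3), next='.' -> no flip
Dir W: first cell '.' (not opp) -> no flip
Dir E: opp run (3,3) capped by W -> flip
Dir SW: first cell '.' (not opp) -> no flip
Dir S: first cell '.' (not opp) -> no flip
Dir SE: opp run (4,3) (5,4), next='.' -> no flip
All flips: (3,3)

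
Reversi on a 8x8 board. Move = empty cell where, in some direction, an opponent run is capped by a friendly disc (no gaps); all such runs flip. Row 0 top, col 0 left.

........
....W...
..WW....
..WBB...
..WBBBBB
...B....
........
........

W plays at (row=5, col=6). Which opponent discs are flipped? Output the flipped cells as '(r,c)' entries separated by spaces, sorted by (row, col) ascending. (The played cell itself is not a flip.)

Dir NW: opp run (4,5) (3,4) capped by W -> flip
Dir N: opp run (4,6), next='.' -> no flip
Dir NE: opp run (4,7), next=edge -> no flip
Dir W: first cell '.' (not opp) -> no flip
Dir E: first cell '.' (not opp) -> no flip
Dir SW: first cell '.' (not opp) -> no flip
Dir S: first cell '.' (not opp) -> no flip
Dir SE: first cell '.' (not opp) -> no flip

Answer: (3,4) (4,5)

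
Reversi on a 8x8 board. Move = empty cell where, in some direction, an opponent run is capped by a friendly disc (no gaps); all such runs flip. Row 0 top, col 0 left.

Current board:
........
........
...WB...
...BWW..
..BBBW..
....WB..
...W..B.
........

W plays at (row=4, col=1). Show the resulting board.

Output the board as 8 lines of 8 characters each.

Answer: ........
........
...WB...
...BWW..
.WWWWW..
....WB..
...W..B.
........

Derivation:
Place W at (4,1); scan 8 dirs for brackets.
Dir NW: first cell '.' (not opp) -> no flip
Dir N: first cell '.' (not opp) -> no flip
Dir NE: first cell '.' (not opp) -> no flip
Dir W: first cell '.' (not opp) -> no flip
Dir E: opp run (4,2) (4,3) (4,4) capped by W -> flip
Dir SW: first cell '.' (not opp) -> no flip
Dir S: first cell '.' (not opp) -> no flip
Dir SE: first cell '.' (not opp) -> no flip
All flips: (4,2) (4,3) (4,4)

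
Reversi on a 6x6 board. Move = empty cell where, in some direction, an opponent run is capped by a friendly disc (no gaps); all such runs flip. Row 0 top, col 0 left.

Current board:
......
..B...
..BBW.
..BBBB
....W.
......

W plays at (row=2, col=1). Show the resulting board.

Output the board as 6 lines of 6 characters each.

Answer: ......
..B...
.WWWW.
..BBBB
....W.
......

Derivation:
Place W at (2,1); scan 8 dirs for brackets.
Dir NW: first cell '.' (not opp) -> no flip
Dir N: first cell '.' (not opp) -> no flip
Dir NE: opp run (1,2), next='.' -> no flip
Dir W: first cell '.' (not opp) -> no flip
Dir E: opp run (2,2) (2,3) capped by W -> flip
Dir SW: first cell '.' (not opp) -> no flip
Dir S: first cell '.' (not opp) -> no flip
Dir SE: opp run (3,2), next='.' -> no flip
All flips: (2,2) (2,3)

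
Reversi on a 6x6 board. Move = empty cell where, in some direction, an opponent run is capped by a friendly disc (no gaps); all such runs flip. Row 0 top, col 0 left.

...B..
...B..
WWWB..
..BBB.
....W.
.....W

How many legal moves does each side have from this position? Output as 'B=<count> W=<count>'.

-- B to move --
(1,0): flips 1 -> legal
(1,1): flips 1 -> legal
(1,2): flips 1 -> legal
(3,0): no bracket -> illegal
(3,1): flips 1 -> legal
(3,5): no bracket -> illegal
(4,3): no bracket -> illegal
(4,5): no bracket -> illegal
(5,3): no bracket -> illegal
(5,4): flips 1 -> legal
B mobility = 5
-- W to move --
(0,2): no bracket -> illegal
(0,4): flips 1 -> legal
(1,2): no bracket -> illegal
(1,4): no bracket -> illegal
(2,4): flips 2 -> legal
(2,5): no bracket -> illegal
(3,1): no bracket -> illegal
(3,5): no bracket -> illegal
(4,1): no bracket -> illegal
(4,2): flips 1 -> legal
(4,3): flips 1 -> legal
(4,5): no bracket -> illegal
W mobility = 4

Answer: B=5 W=4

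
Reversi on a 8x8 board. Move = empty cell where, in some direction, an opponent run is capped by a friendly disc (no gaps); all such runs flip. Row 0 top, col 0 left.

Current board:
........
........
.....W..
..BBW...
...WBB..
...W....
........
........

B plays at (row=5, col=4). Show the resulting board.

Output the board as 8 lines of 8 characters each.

Answer: ........
........
.....W..
..BBW...
...BBB..
...WB...
........
........

Derivation:
Place B at (5,4); scan 8 dirs for brackets.
Dir NW: opp run (4,3) capped by B -> flip
Dir N: first cell 'B' (not opp) -> no flip
Dir NE: first cell 'B' (not opp) -> no flip
Dir W: opp run (5,3), next='.' -> no flip
Dir E: first cell '.' (not opp) -> no flip
Dir SW: first cell '.' (not opp) -> no flip
Dir S: first cell '.' (not opp) -> no flip
Dir SE: first cell '.' (not opp) -> no flip
All flips: (4,3)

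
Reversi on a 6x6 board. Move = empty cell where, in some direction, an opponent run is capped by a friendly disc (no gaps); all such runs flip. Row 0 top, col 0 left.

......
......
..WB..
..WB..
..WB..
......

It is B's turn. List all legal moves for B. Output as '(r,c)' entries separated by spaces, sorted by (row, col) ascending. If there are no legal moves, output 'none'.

Answer: (1,1) (2,1) (3,1) (4,1) (5,1)

Derivation:
(1,1): flips 1 -> legal
(1,2): no bracket -> illegal
(1,3): no bracket -> illegal
(2,1): flips 2 -> legal
(3,1): flips 1 -> legal
(4,1): flips 2 -> legal
(5,1): flips 1 -> legal
(5,2): no bracket -> illegal
(5,3): no bracket -> illegal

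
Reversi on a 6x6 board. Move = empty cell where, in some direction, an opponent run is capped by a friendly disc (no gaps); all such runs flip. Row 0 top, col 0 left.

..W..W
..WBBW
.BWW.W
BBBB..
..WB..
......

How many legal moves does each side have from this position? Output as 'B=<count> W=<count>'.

Answer: B=7 W=8

Derivation:
-- B to move --
(0,1): no bracket -> illegal
(0,3): flips 1 -> legal
(0,4): no bracket -> illegal
(1,1): flips 2 -> legal
(2,4): flips 2 -> legal
(3,4): no bracket -> illegal
(3,5): no bracket -> illegal
(4,1): flips 1 -> legal
(5,1): flips 1 -> legal
(5,2): flips 1 -> legal
(5,3): flips 1 -> legal
B mobility = 7
-- W to move --
(0,3): flips 2 -> legal
(0,4): flips 1 -> legal
(1,0): no bracket -> illegal
(1,1): no bracket -> illegal
(2,0): flips 2 -> legal
(2,4): flips 2 -> legal
(3,4): no bracket -> illegal
(4,0): flips 1 -> legal
(4,1): flips 1 -> legal
(4,4): flips 2 -> legal
(5,2): no bracket -> illegal
(5,3): flips 2 -> legal
(5,4): no bracket -> illegal
W mobility = 8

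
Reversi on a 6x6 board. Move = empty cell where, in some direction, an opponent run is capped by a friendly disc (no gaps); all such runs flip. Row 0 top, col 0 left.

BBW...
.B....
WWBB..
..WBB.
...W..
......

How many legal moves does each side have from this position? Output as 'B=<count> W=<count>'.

-- B to move --
(0,3): flips 1 -> legal
(1,0): no bracket -> illegal
(1,2): no bracket -> illegal
(1,3): no bracket -> illegal
(3,0): no bracket -> illegal
(3,1): flips 2 -> legal
(4,1): flips 1 -> legal
(4,2): flips 1 -> legal
(4,4): no bracket -> illegal
(5,2): flips 1 -> legal
(5,3): flips 1 -> legal
(5,4): no bracket -> illegal
B mobility = 6
-- W to move --
(1,0): no bracket -> illegal
(1,2): flips 1 -> legal
(1,3): flips 2 -> legal
(1,4): flips 1 -> legal
(2,4): flips 2 -> legal
(2,5): flips 1 -> legal
(3,1): no bracket -> illegal
(3,5): flips 2 -> legal
(4,2): no bracket -> illegal
(4,4): no bracket -> illegal
(4,5): no bracket -> illegal
W mobility = 6

Answer: B=6 W=6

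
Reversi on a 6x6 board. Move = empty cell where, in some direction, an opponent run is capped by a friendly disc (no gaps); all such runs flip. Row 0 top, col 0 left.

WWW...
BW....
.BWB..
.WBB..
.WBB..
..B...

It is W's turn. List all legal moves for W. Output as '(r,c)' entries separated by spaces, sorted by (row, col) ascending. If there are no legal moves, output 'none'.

(1,2): no bracket -> illegal
(1,3): no bracket -> illegal
(1,4): flips 2 -> legal
(2,0): flips 2 -> legal
(2,4): flips 1 -> legal
(3,0): no bracket -> illegal
(3,4): flips 2 -> legal
(4,4): flips 3 -> legal
(5,1): no bracket -> illegal
(5,3): flips 1 -> legal
(5,4): no bracket -> illegal

Answer: (1,4) (2,0) (2,4) (3,4) (4,4) (5,3)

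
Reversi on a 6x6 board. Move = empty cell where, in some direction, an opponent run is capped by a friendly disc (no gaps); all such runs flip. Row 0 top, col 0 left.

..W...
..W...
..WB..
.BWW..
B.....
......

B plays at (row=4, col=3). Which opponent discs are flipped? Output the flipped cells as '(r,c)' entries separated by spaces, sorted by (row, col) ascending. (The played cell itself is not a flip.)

Dir NW: opp run (3,2), next='.' -> no flip
Dir N: opp run (3,3) capped by B -> flip
Dir NE: first cell '.' (not opp) -> no flip
Dir W: first cell '.' (not opp) -> no flip
Dir E: first cell '.' (not opp) -> no flip
Dir SW: first cell '.' (not opp) -> no flip
Dir S: first cell '.' (not opp) -> no flip
Dir SE: first cell '.' (not opp) -> no flip

Answer: (3,3)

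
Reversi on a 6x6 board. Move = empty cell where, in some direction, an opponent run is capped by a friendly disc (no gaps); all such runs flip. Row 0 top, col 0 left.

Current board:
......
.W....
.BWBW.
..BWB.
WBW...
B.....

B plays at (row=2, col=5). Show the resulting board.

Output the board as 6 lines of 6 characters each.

Place B at (2,5); scan 8 dirs for brackets.
Dir NW: first cell '.' (not opp) -> no flip
Dir N: first cell '.' (not opp) -> no flip
Dir NE: edge -> no flip
Dir W: opp run (2,4) capped by B -> flip
Dir E: edge -> no flip
Dir SW: first cell 'B' (not opp) -> no flip
Dir S: first cell '.' (not opp) -> no flip
Dir SE: edge -> no flip
All flips: (2,4)

Answer: ......
.W....
.BWBBB
..BWB.
WBW...
B.....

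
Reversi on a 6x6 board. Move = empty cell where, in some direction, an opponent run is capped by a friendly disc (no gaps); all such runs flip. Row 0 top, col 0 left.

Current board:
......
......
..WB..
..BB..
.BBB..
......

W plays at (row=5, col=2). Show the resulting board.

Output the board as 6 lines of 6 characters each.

Answer: ......
......
..WB..
..WB..
.BWB..
..W...

Derivation:
Place W at (5,2); scan 8 dirs for brackets.
Dir NW: opp run (4,1), next='.' -> no flip
Dir N: opp run (4,2) (3,2) capped by W -> flip
Dir NE: opp run (4,3), next='.' -> no flip
Dir W: first cell '.' (not opp) -> no flip
Dir E: first cell '.' (not opp) -> no flip
Dir SW: edge -> no flip
Dir S: edge -> no flip
Dir SE: edge -> no flip
All flips: (3,2) (4,2)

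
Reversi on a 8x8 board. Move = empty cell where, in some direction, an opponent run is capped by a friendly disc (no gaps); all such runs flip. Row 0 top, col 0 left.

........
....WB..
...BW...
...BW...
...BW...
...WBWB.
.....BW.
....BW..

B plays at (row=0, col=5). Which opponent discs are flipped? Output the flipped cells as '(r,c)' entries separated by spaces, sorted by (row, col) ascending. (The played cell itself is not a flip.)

Answer: (1,4)

Derivation:
Dir NW: edge -> no flip
Dir N: edge -> no flip
Dir NE: edge -> no flip
Dir W: first cell '.' (not opp) -> no flip
Dir E: first cell '.' (not opp) -> no flip
Dir SW: opp run (1,4) capped by B -> flip
Dir S: first cell 'B' (not opp) -> no flip
Dir SE: first cell '.' (not opp) -> no flip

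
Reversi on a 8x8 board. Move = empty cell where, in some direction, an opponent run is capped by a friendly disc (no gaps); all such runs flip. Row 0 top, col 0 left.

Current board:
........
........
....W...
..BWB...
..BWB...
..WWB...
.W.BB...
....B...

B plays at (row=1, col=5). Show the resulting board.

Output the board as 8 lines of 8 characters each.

Place B at (1,5); scan 8 dirs for brackets.
Dir NW: first cell '.' (not opp) -> no flip
Dir N: first cell '.' (not opp) -> no flip
Dir NE: first cell '.' (not opp) -> no flip
Dir W: first cell '.' (not opp) -> no flip
Dir E: first cell '.' (not opp) -> no flip
Dir SW: opp run (2,4) (3,3) capped by B -> flip
Dir S: first cell '.' (not opp) -> no flip
Dir SE: first cell '.' (not opp) -> no flip
All flips: (2,4) (3,3)

Answer: ........
.....B..
....B...
..BBB...
..BWB...
..WWB...
.W.BB...
....B...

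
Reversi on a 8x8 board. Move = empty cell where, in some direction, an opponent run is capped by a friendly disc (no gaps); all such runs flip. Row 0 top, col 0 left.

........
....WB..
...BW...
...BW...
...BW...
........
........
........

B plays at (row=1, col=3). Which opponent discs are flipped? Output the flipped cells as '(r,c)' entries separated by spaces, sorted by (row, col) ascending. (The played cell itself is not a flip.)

Answer: (1,4)

Derivation:
Dir NW: first cell '.' (not opp) -> no flip
Dir N: first cell '.' (not opp) -> no flip
Dir NE: first cell '.' (not opp) -> no flip
Dir W: first cell '.' (not opp) -> no flip
Dir E: opp run (1,4) capped by B -> flip
Dir SW: first cell '.' (not opp) -> no flip
Dir S: first cell 'B' (not opp) -> no flip
Dir SE: opp run (2,4), next='.' -> no flip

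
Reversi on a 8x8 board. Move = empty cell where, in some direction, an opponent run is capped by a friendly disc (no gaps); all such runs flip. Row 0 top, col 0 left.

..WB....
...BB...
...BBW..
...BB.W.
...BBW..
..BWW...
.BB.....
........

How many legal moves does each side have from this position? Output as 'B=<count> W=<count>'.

Answer: B=10 W=9

Derivation:
-- B to move --
(0,1): flips 1 -> legal
(1,1): no bracket -> illegal
(1,2): no bracket -> illegal
(1,5): no bracket -> illegal
(1,6): flips 1 -> legal
(2,6): flips 1 -> legal
(2,7): no bracket -> illegal
(3,5): no bracket -> illegal
(3,7): no bracket -> illegal
(4,2): no bracket -> illegal
(4,6): flips 1 -> legal
(4,7): flips 2 -> legal
(5,5): flips 2 -> legal
(5,6): flips 1 -> legal
(6,3): flips 1 -> legal
(6,4): flips 1 -> legal
(6,5): flips 1 -> legal
B mobility = 10
-- W to move --
(0,4): flips 5 -> legal
(0,5): no bracket -> illegal
(1,2): flips 2 -> legal
(1,5): no bracket -> illegal
(2,2): flips 2 -> legal
(3,2): flips 1 -> legal
(3,5): flips 3 -> legal
(4,1): no bracket -> illegal
(4,2): flips 2 -> legal
(5,0): no bracket -> illegal
(5,1): flips 1 -> legal
(5,5): no bracket -> illegal
(6,0): no bracket -> illegal
(6,3): no bracket -> illegal
(7,0): flips 4 -> legal
(7,1): flips 1 -> legal
(7,2): no bracket -> illegal
(7,3): no bracket -> illegal
W mobility = 9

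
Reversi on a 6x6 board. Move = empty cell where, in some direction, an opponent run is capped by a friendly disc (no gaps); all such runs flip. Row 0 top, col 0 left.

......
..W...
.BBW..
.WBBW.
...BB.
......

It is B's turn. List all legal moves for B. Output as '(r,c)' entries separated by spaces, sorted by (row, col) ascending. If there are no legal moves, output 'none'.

(0,1): no bracket -> illegal
(0,2): flips 1 -> legal
(0,3): flips 1 -> legal
(1,1): no bracket -> illegal
(1,3): flips 1 -> legal
(1,4): flips 1 -> legal
(2,0): no bracket -> illegal
(2,4): flips 2 -> legal
(2,5): flips 1 -> legal
(3,0): flips 1 -> legal
(3,5): flips 1 -> legal
(4,0): flips 1 -> legal
(4,1): flips 1 -> legal
(4,2): no bracket -> illegal
(4,5): no bracket -> illegal

Answer: (0,2) (0,3) (1,3) (1,4) (2,4) (2,5) (3,0) (3,5) (4,0) (4,1)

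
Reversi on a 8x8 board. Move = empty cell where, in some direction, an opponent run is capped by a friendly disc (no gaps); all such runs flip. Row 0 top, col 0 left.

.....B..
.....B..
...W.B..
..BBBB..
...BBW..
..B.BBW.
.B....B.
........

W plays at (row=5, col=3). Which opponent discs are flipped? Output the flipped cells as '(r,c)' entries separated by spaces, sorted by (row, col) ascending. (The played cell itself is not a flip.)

Answer: (3,3) (4,3) (5,4) (5,5)

Derivation:
Dir NW: first cell '.' (not opp) -> no flip
Dir N: opp run (4,3) (3,3) capped by W -> flip
Dir NE: opp run (4,4) (3,5), next='.' -> no flip
Dir W: opp run (5,2), next='.' -> no flip
Dir E: opp run (5,4) (5,5) capped by W -> flip
Dir SW: first cell '.' (not opp) -> no flip
Dir S: first cell '.' (not opp) -> no flip
Dir SE: first cell '.' (not opp) -> no flip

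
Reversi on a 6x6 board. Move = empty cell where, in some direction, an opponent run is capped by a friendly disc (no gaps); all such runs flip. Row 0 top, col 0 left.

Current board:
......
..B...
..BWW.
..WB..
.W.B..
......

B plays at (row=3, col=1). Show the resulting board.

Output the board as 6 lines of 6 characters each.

Answer: ......
..B...
..BWW.
.BBB..
.W.B..
......

Derivation:
Place B at (3,1); scan 8 dirs for brackets.
Dir NW: first cell '.' (not opp) -> no flip
Dir N: first cell '.' (not opp) -> no flip
Dir NE: first cell 'B' (not opp) -> no flip
Dir W: first cell '.' (not opp) -> no flip
Dir E: opp run (3,2) capped by B -> flip
Dir SW: first cell '.' (not opp) -> no flip
Dir S: opp run (4,1), next='.' -> no flip
Dir SE: first cell '.' (not opp) -> no flip
All flips: (3,2)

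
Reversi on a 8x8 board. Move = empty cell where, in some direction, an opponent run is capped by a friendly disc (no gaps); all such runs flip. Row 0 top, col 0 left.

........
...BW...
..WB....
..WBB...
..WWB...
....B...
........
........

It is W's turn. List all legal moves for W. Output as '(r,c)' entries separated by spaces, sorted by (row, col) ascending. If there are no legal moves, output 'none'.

Answer: (0,3) (0,4) (1,2) (2,4) (2,5) (3,5) (4,5) (5,5) (6,5)

Derivation:
(0,2): no bracket -> illegal
(0,3): flips 3 -> legal
(0,4): flips 1 -> legal
(1,2): flips 1 -> legal
(2,4): flips 2 -> legal
(2,5): flips 1 -> legal
(3,5): flips 2 -> legal
(4,5): flips 1 -> legal
(5,3): no bracket -> illegal
(5,5): flips 2 -> legal
(6,3): no bracket -> illegal
(6,4): no bracket -> illegal
(6,5): flips 1 -> legal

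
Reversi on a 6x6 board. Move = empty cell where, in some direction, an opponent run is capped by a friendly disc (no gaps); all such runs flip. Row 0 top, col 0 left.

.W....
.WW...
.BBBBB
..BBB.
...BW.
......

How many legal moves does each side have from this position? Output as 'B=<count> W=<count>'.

Answer: B=6 W=5

Derivation:
-- B to move --
(0,0): flips 1 -> legal
(0,2): flips 1 -> legal
(0,3): flips 1 -> legal
(1,0): no bracket -> illegal
(1,3): no bracket -> illegal
(2,0): no bracket -> illegal
(3,5): no bracket -> illegal
(4,5): flips 1 -> legal
(5,3): no bracket -> illegal
(5,4): flips 1 -> legal
(5,5): flips 1 -> legal
B mobility = 6
-- W to move --
(1,0): no bracket -> illegal
(1,3): no bracket -> illegal
(1,4): flips 2 -> legal
(1,5): no bracket -> illegal
(2,0): no bracket -> illegal
(3,0): flips 1 -> legal
(3,1): flips 1 -> legal
(3,5): no bracket -> illegal
(4,1): no bracket -> illegal
(4,2): flips 3 -> legal
(4,5): flips 2 -> legal
(5,2): no bracket -> illegal
(5,3): no bracket -> illegal
(5,4): no bracket -> illegal
W mobility = 5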